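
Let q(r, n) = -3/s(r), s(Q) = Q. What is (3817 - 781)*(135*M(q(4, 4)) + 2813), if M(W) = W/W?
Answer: 8950128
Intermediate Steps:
q(r, n) = -3/r
M(W) = 1
(3817 - 781)*(135*M(q(4, 4)) + 2813) = (3817 - 781)*(135*1 + 2813) = 3036*(135 + 2813) = 3036*2948 = 8950128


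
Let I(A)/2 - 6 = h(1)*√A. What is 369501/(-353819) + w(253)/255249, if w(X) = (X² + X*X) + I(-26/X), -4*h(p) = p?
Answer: -49015314179/90311945931 - I*√6578/129155994 ≈ -0.54273 - 6.2796e-7*I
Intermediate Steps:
h(p) = -p/4
I(A) = 12 - √A/2 (I(A) = 12 + 2*((-¼*1)*√A) = 12 + 2*(-√A/4) = 12 - √A/2)
w(X) = 12 + 2*X² - √26*√(-1/X)/2 (w(X) = (X² + X*X) + (12 - √26*√(-1/X)/2) = (X² + X²) + (12 - √26*√(-1/X)/2) = 2*X² + (12 - √26*√(-1/X)/2) = 12 + 2*X² - √26*√(-1/X)/2)
369501/(-353819) + w(253)/255249 = 369501/(-353819) + (12 + 2*253² - √26*√(-1/253)/2)/255249 = 369501*(-1/353819) + (12 + 2*64009 - √26*√(-1*1/253)/2)*(1/255249) = -369501/353819 + (12 + 128018 - √26*√(-1/253)/2)*(1/255249) = -369501/353819 + (12 + 128018 - √26*I*√253/253/2)*(1/255249) = -369501/353819 + (12 + 128018 - I*√6578/506)*(1/255249) = -369501/353819 + (128030 - I*√6578/506)*(1/255249) = -369501/353819 + (128030/255249 - I*√6578/129155994) = -49015314179/90311945931 - I*√6578/129155994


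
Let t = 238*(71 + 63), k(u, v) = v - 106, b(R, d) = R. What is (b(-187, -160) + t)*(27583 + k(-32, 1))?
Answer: 871189990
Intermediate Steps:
k(u, v) = -106 + v
t = 31892 (t = 238*134 = 31892)
(b(-187, -160) + t)*(27583 + k(-32, 1)) = (-187 + 31892)*(27583 + (-106 + 1)) = 31705*(27583 - 105) = 31705*27478 = 871189990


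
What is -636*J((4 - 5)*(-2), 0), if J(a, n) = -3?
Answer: 1908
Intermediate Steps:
-636*J((4 - 5)*(-2), 0) = -636*(-3) = 1908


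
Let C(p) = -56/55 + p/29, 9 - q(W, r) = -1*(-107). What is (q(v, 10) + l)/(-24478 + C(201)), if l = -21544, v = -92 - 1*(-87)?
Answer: 11506330/13010993 ≈ 0.88435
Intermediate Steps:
v = -5 (v = -92 + 87 = -5)
q(W, r) = -98 (q(W, r) = 9 - (-1)*(-107) = 9 - 1*107 = 9 - 107 = -98)
C(p) = -56/55 + p/29 (C(p) = -56*1/55 + p*(1/29) = -56/55 + p/29)
(q(v, 10) + l)/(-24478 + C(201)) = (-98 - 21544)/(-24478 + (-56/55 + (1/29)*201)) = -21642/(-24478 + (-56/55 + 201/29)) = -21642/(-24478 + 9431/1595) = -21642/(-39032979/1595) = -21642*(-1595/39032979) = 11506330/13010993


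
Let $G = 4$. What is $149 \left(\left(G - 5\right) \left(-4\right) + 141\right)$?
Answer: $21605$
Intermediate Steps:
$149 \left(\left(G - 5\right) \left(-4\right) + 141\right) = 149 \left(\left(4 - 5\right) \left(-4\right) + 141\right) = 149 \left(\left(-1\right) \left(-4\right) + 141\right) = 149 \left(4 + 141\right) = 149 \cdot 145 = 21605$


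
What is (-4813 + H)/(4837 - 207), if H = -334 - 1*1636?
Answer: -6783/4630 ≈ -1.4650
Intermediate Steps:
H = -1970 (H = -334 - 1636 = -1970)
(-4813 + H)/(4837 - 207) = (-4813 - 1970)/(4837 - 207) = -6783/4630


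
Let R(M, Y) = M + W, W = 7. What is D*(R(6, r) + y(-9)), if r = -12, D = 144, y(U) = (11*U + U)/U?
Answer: 3600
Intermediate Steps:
y(U) = 12 (y(U) = (12*U)/U = 12)
R(M, Y) = 7 + M (R(M, Y) = M + 7 = 7 + M)
D*(R(6, r) + y(-9)) = 144*((7 + 6) + 12) = 144*(13 + 12) = 144*25 = 3600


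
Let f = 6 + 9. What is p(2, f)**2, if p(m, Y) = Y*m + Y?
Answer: 2025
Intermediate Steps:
f = 15
p(m, Y) = Y + Y*m
p(2, f)**2 = (15*(1 + 2))**2 = (15*3)**2 = 45**2 = 2025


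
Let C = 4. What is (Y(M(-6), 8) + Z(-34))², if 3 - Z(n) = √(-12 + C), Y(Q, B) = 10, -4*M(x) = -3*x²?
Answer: 161 - 52*I*√2 ≈ 161.0 - 73.539*I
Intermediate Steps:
M(x) = 3*x²/4 (M(x) = -(-3)*x²/4 = 3*x²/4)
Z(n) = 3 - 2*I*√2 (Z(n) = 3 - √(-12 + 4) = 3 - √(-8) = 3 - 2*I*√2)
(Y(M(-6), 8) + Z(-34))² = (10 + (3 - 2*I*√2))² = (13 - 2*I*√2)²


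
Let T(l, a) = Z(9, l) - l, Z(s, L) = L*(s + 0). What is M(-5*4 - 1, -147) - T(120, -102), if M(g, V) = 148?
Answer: -812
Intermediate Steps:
Z(s, L) = L*s
T(l, a) = 8*l (T(l, a) = l*9 - l = 9*l - l = 8*l)
M(-5*4 - 1, -147) - T(120, -102) = 148 - 8*120 = 148 - 1*960 = 148 - 960 = -812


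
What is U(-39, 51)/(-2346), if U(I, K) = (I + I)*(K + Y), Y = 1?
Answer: 676/391 ≈ 1.7289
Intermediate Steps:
U(I, K) = 2*I*(1 + K) (U(I, K) = (I + I)*(K + 1) = (2*I)*(1 + K) = 2*I*(1 + K))
U(-39, 51)/(-2346) = (2*(-39)*(1 + 51))/(-2346) = (2*(-39)*52)*(-1/2346) = -4056*(-1/2346) = 676/391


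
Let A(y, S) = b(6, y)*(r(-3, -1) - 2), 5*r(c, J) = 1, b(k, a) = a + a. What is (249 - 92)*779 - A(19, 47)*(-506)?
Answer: 438463/5 ≈ 87693.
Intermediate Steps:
b(k, a) = 2*a
r(c, J) = ⅕ (r(c, J) = (⅕)*1 = ⅕)
A(y, S) = -18*y/5 (A(y, S) = (2*y)*(⅕ - 2) = (2*y)*(-9/5) = -18*y/5)
(249 - 92)*779 - A(19, 47)*(-506) = (249 - 92)*779 - (-18/5*19)*(-506) = 157*779 - (-342)*(-506)/5 = 122303 - 1*173052/5 = 122303 - 173052/5 = 438463/5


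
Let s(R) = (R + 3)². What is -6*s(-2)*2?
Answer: -12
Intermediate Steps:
s(R) = (3 + R)²
-6*s(-2)*2 = -6*(3 - 2)²*2 = -6*1²*2 = -6*1*2 = -6*2 = -12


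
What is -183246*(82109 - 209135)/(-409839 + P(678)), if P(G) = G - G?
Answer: -7759002132/136613 ≈ -56796.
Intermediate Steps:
P(G) = 0
-183246*(82109 - 209135)/(-409839 + P(678)) = -183246*(82109 - 209135)/(-409839 + 0) = -183246/((-409839/(-127026))) = -183246/((-409839*(-1/127026))) = -183246/136613/42342 = -183246*42342/136613 = -7759002132/136613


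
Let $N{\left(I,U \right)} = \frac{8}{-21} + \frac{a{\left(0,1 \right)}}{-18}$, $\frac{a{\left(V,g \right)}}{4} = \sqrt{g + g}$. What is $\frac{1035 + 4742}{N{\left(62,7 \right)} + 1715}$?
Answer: $\frac{39314350971}{11668536049} + \frac{5095314 \sqrt{2}}{11668536049} \approx 3.3699$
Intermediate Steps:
$a{\left(V,g \right)} = 4 \sqrt{2} \sqrt{g}$ ($a{\left(V,g \right)} = 4 \sqrt{g + g} = 4 \sqrt{2 g} = 4 \sqrt{2} \sqrt{g}$)
$N{\left(I,U \right)} = - \frac{8}{21} - \frac{2 \sqrt{2}}{9}$ ($N{\left(I,U \right)} = \frac{8}{-21} + \frac{4 \sqrt{2} \sqrt{1}}{-18} = 8 \left(- \frac{1}{21}\right) + 4 \sqrt{2} \cdot 1 \left(- \frac{1}{18}\right) = - \frac{8}{21} + 4 \sqrt{2} \left(- \frac{1}{18}\right) = - \frac{8}{21} - \frac{2 \sqrt{2}}{9}$)
$\frac{1035 + 4742}{N{\left(62,7 \right)} + 1715} = \frac{1035 + 4742}{\left(- \frac{8}{21} - \frac{2 \sqrt{2}}{9}\right) + 1715} = \frac{5777}{\frac{36007}{21} - \frac{2 \sqrt{2}}{9}}$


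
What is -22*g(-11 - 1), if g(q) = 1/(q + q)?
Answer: 11/12 ≈ 0.91667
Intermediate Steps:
g(q) = 1/(2*q)
-22*g(-11 - 1) = -11/(-11 - 1) = -11/(-12) = -11*(-1)/12 = -22*(-1/24) = 11/12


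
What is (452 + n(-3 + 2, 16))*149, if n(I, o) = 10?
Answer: 68838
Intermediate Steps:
(452 + n(-3 + 2, 16))*149 = (452 + 10)*149 = 462*149 = 68838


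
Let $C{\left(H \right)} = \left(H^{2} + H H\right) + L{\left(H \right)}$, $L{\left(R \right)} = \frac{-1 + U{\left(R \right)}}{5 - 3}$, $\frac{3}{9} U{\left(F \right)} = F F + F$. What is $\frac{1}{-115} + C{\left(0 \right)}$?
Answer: $- \frac{117}{230} \approx -0.5087$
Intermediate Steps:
$U{\left(F \right)} = 3 F + 3 F^{2}$ ($U{\left(F \right)} = 3 \left(F F + F\right) = 3 \left(F^{2} + F\right) = 3 \left(F + F^{2}\right) = 3 F + 3 F^{2}$)
$L{\left(R \right)} = - \frac{1}{2} + \frac{3 R \left(1 + R\right)}{2}$ ($L{\left(R \right)} = \frac{-1 + 3 R \left(1 + R\right)}{5 - 3} = \frac{-1 + 3 R \left(1 + R\right)}{2} = \left(-1 + 3 R \left(1 + R\right)\right) \frac{1}{2} = - \frac{1}{2} + \frac{3 R \left(1 + R\right)}{2}$)
$C{\left(H \right)} = - \frac{1}{2} + 2 H^{2} + \frac{3 H \left(1 + H\right)}{2}$ ($C{\left(H \right)} = \left(H^{2} + H H\right) + \left(- \frac{1}{2} + \frac{3 H \left(1 + H\right)}{2}\right) = \left(H^{2} + H^{2}\right) + \left(- \frac{1}{2} + \frac{3 H \left(1 + H\right)}{2}\right) = 2 H^{2} + \left(- \frac{1}{2} + \frac{3 H \left(1 + H\right)}{2}\right) = - \frac{1}{2} + 2 H^{2} + \frac{3 H \left(1 + H\right)}{2}$)
$\frac{1}{-115} + C{\left(0 \right)} = \frac{1}{-115} + \left(- \frac{1}{2} + \frac{3}{2} \cdot 0 + \frac{7 \cdot 0^{2}}{2}\right) = - \frac{1}{115} + \left(- \frac{1}{2} + 0 + \frac{7}{2} \cdot 0\right) = - \frac{1}{115} + \left(- \frac{1}{2} + 0 + 0\right) = - \frac{1}{115} - \frac{1}{2} = - \frac{117}{230}$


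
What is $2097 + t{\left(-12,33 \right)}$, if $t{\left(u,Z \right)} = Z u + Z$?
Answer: $1734$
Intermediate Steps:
$t{\left(u,Z \right)} = Z + Z u$
$2097 + t{\left(-12,33 \right)} = 2097 + 33 \left(1 - 12\right) = 2097 + 33 \left(-11\right) = 2097 - 363 = 1734$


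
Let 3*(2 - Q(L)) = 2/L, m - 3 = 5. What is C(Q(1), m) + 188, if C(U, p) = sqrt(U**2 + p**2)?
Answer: 188 + 4*sqrt(37)/3 ≈ 196.11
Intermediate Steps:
m = 8 (m = 3 + 5 = 8)
Q(L) = 2 - 2/(3*L)
C(Q(1), m) + 188 = sqrt((2 - 2/3/1)**2 + 8**2) + 188 = sqrt((2 - 2/3*1)**2 + 64) + 188 = sqrt((2 - 2/3)**2 + 64) + 188 = sqrt((4/3)**2 + 64) + 188 = sqrt(16/9 + 64) + 188 = sqrt(592/9) + 188 = 4*sqrt(37)/3 + 188 = 188 + 4*sqrt(37)/3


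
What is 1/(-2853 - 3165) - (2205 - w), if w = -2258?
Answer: -26858335/6018 ≈ -4463.0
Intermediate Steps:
1/(-2853 - 3165) - (2205 - w) = 1/(-2853 - 3165) - (2205 - 1*(-2258)) = 1/(-6018) - (2205 + 2258) = -1/6018 - 1*4463 = -1/6018 - 4463 = -26858335/6018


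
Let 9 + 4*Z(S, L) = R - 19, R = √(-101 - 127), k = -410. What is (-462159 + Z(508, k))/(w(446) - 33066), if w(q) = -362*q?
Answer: 231083/97259 - I*√57/389036 ≈ 2.376 - 1.9407e-5*I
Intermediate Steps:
R = 2*I*√57 (R = √(-228) = 2*I*√57 ≈ 15.1*I)
Z(S, L) = -7 + I*√57/2 (Z(S, L) = -9/4 + (2*I*√57 - 19)/4 = -9/4 + (-19 + 2*I*√57)/4 = -9/4 + (-19/4 + I*√57/2) = -7 + I*√57/2)
(-462159 + Z(508, k))/(w(446) - 33066) = (-462159 + (-7 + I*√57/2))/(-362*446 - 33066) = (-462166 + I*√57/2)/(-161452 - 33066) = (-462166 + I*√57/2)/(-194518) = (-462166 + I*√57/2)*(-1/194518) = 231083/97259 - I*√57/389036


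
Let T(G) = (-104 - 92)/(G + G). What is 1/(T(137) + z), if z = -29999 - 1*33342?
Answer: -137/8677815 ≈ -1.5787e-5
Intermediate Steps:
z = -63341 (z = -29999 - 33342 = -63341)
T(G) = -98/G (T(G) = -196*1/(2*G) = -98/G)
1/(T(137) + z) = 1/(-98/137 - 63341) = 1/(-8677815/137) = -137/8677815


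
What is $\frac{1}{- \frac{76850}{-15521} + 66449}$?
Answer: $\frac{15521}{1031431779} \approx 1.5048 \cdot 10^{-5}$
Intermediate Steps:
$\frac{1}{- \frac{76850}{-15521} + 66449} = \frac{1}{\left(-76850\right) \left(- \frac{1}{15521}\right) + 66449} = \frac{1}{\frac{76850}{15521} + 66449} = \frac{1}{\frac{1031431779}{15521}} = \frac{15521}{1031431779}$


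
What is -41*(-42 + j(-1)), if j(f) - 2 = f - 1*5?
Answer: 1886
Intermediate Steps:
j(f) = -3 + f (j(f) = 2 + (f - 1*5) = 2 + (f - 5) = 2 + (-5 + f) = -3 + f)
-41*(-42 + j(-1)) = -41*(-42 + (-3 - 1)) = -41*(-42 - 4) = -41*(-46) = 1886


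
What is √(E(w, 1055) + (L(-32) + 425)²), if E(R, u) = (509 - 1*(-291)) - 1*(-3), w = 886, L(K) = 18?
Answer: 2*√49263 ≈ 443.91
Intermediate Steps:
E(R, u) = 803 (E(R, u) = (509 + 291) + 3 = 800 + 3 = 803)
√(E(w, 1055) + (L(-32) + 425)²) = √(803 + (18 + 425)²) = √(803 + 443²) = √(803 + 196249) = √197052 = 2*√49263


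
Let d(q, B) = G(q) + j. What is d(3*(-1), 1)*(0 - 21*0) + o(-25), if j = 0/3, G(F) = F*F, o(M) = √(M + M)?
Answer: 5*I*√2 ≈ 7.0711*I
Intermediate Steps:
o(M) = √2*√M (o(M) = √(2*M) = √2*√M)
G(F) = F²
j = 0 (j = 0*(⅓) = 0)
d(q, B) = q² (d(q, B) = q² + 0 = q²)
d(3*(-1), 1)*(0 - 21*0) + o(-25) = (3*(-1))²*(0 - 21*0) + √2*√(-25) = (-3)²*(0 + 0) + √2*(5*I) = 9*0 + 5*I*√2 = 0 + 5*I*√2 = 5*I*√2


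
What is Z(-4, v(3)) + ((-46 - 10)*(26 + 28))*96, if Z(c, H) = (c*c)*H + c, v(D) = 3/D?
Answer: -290292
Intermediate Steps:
Z(c, H) = c + H*c² (Z(c, H) = c²*H + c = H*c² + c = c + H*c²)
Z(-4, v(3)) + ((-46 - 10)*(26 + 28))*96 = -4*(1 + (3/3)*(-4)) + ((-46 - 10)*(26 + 28))*96 = -4*(1 + (3*(⅓))*(-4)) - 56*54*96 = -4*(1 + 1*(-4)) - 3024*96 = -4*(1 - 4) - 290304 = -4*(-3) - 290304 = 12 - 290304 = -290292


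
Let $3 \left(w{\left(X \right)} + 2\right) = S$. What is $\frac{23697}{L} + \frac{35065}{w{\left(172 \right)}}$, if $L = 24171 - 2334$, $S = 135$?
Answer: $\frac{255577792}{312997} \approx 816.55$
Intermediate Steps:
$L = 21837$ ($L = 24171 - 2334 = 21837$)
$w{\left(X \right)} = 43$ ($w{\left(X \right)} = -2 + \frac{1}{3} \cdot 135 = -2 + 45 = 43$)
$\frac{23697}{L} + \frac{35065}{w{\left(172 \right)}} = \frac{23697}{21837} + \frac{35065}{43} = 23697 \cdot \frac{1}{21837} + 35065 \cdot \frac{1}{43} = \frac{7899}{7279} + \frac{35065}{43} = \frac{255577792}{312997}$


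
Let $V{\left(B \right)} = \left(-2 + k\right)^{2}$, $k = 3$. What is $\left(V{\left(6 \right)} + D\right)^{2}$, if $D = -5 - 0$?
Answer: $16$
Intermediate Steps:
$V{\left(B \right)} = 1$ ($V{\left(B \right)} = \left(-2 + 3\right)^{2} = 1^{2} = 1$)
$D = -5$ ($D = -5 + 0 = -5$)
$\left(V{\left(6 \right)} + D\right)^{2} = \left(1 - 5\right)^{2} = \left(-4\right)^{2} = 16$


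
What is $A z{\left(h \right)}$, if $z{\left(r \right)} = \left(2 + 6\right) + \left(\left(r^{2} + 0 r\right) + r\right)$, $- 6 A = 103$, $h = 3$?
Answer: $- \frac{1030}{3} \approx -343.33$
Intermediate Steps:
$A = - \frac{103}{6}$ ($A = \left(- \frac{1}{6}\right) 103 = - \frac{103}{6} \approx -17.167$)
$z{\left(r \right)} = 8 + r + r^{2}$ ($z{\left(r \right)} = 8 + \left(\left(r^{2} + 0\right) + r\right) = 8 + \left(r^{2} + r\right) = 8 + \left(r + r^{2}\right) = 8 + r + r^{2}$)
$A z{\left(h \right)} = - \frac{103 \left(8 + 3 + 3^{2}\right)}{6} = - \frac{103 \left(8 + 3 + 9\right)}{6} = \left(- \frac{103}{6}\right) 20 = - \frac{1030}{3}$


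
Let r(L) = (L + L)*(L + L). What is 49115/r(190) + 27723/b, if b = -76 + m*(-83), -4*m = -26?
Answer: -83641493/1871120 ≈ -44.701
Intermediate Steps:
m = 13/2 (m = -¼*(-26) = 13/2 ≈ 6.5000)
b = -1231/2 (b = -76 + (13/2)*(-83) = -76 - 1079/2 = -1231/2 ≈ -615.50)
r(L) = 4*L² (r(L) = (2*L)*(2*L) = 4*L²)
49115/r(190) + 27723/b = 49115/((4*190²)) + 27723/(-1231/2) = 49115/((4*36100)) + 27723*(-2/1231) = 49115/144400 - 55446/1231 = 49115*(1/144400) - 55446/1231 = 517/1520 - 55446/1231 = -83641493/1871120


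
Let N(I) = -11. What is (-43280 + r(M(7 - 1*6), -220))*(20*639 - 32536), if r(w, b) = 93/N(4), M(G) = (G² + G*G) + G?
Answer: 855206708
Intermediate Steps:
M(G) = G + 2*G² (M(G) = (G² + G²) + G = 2*G² + G = G + 2*G²)
r(w, b) = -93/11 (r(w, b) = 93/(-11) = 93*(-1/11) = -93/11)
(-43280 + r(M(7 - 1*6), -220))*(20*639 - 32536) = (-43280 - 93/11)*(20*639 - 32536) = -476173*(12780 - 32536)/11 = -476173/11*(-19756) = 855206708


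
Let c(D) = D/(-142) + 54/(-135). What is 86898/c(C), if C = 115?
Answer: -61697580/859 ≈ -71825.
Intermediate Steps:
c(D) = -⅖ - D/142 (c(D) = D*(-1/142) + 54*(-1/135) = -D/142 - ⅖ = -⅖ - D/142)
86898/c(C) = 86898/(-⅖ - 1/142*115) = 86898/(-⅖ - 115/142) = 86898/(-859/710) = 86898*(-710/859) = -61697580/859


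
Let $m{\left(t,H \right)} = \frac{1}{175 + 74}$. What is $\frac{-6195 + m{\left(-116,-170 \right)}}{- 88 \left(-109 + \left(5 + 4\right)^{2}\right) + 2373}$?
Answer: $- \frac{1542554}{1204413} \approx -1.2808$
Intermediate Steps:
$m{\left(t,H \right)} = \frac{1}{249}$
$\frac{-6195 + m{\left(-116,-170 \right)}}{- 88 \left(-109 + \left(5 + 4\right)^{2}\right) + 2373} = \frac{-6195 + \frac{1}{249}}{- 88 \left(-109 + \left(5 + 4\right)^{2}\right) + 2373} = - \frac{1542554}{249 \left(- 88 \left(-109 + 9^{2}\right) + 2373\right)} = - \frac{1542554}{249 \left(- 88 \left(-109 + 81\right) + 2373\right)} = - \frac{1542554}{249 \left(\left(-88\right) \left(-28\right) + 2373\right)} = - \frac{1542554}{249 \left(2464 + 2373\right)} = - \frac{1542554}{249 \cdot 4837} = \left(- \frac{1542554}{249}\right) \frac{1}{4837} = - \frac{1542554}{1204413}$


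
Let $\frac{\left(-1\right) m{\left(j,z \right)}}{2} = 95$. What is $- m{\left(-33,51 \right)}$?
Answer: $190$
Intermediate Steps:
$m{\left(j,z \right)} = -190$ ($m{\left(j,z \right)} = \left(-2\right) 95 = -190$)
$- m{\left(-33,51 \right)} = \left(-1\right) \left(-190\right) = 190$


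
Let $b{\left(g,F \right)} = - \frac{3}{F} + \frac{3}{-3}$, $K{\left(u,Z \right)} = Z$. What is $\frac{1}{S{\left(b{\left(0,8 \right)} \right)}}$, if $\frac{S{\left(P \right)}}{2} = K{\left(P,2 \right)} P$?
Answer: $- \frac{2}{11} \approx -0.18182$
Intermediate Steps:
$b{\left(g,F \right)} = -1 - \frac{3}{F}$ ($b{\left(g,F \right)} = - \frac{3}{F} + 3 \left(- \frac{1}{3}\right) = - \frac{3}{F} - 1 = -1 - \frac{3}{F}$)
$S{\left(P \right)} = 4 P$ ($S{\left(P \right)} = 2 \cdot 2 P = 4 P$)
$\frac{1}{S{\left(b{\left(0,8 \right)} \right)}} = \frac{1}{4 \frac{-3 - 8}{8}} = \frac{1}{4 \cdot \frac{1}{8} \left(-11\right)} = \frac{1}{4 \left(- \frac{11}{8}\right)} = \frac{1}{- \frac{11}{2}} = - \frac{2}{11}$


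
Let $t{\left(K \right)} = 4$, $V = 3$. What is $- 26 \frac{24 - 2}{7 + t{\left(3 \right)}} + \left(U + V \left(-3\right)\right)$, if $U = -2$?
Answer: $-63$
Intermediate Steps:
$- 26 \frac{24 - 2}{7 + t{\left(3 \right)}} + \left(U + V \left(-3\right)\right) = - 26 \frac{24 - 2}{7 + 4} + \left(-2 + 3 \left(-3\right)\right) = - 26 \cdot \frac{22}{11} - 11 = - 26 \cdot 22 \cdot \frac{1}{11} - 11 = \left(-26\right) 2 - 11 = -52 - 11 = -63$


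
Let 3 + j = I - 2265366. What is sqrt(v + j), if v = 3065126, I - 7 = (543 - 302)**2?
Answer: sqrt(857845) ≈ 926.20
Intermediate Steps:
I = 58088 (I = 7 + (543 - 302)**2 = 7 + 241**2 = 7 + 58081 = 58088)
j = -2207281 (j = -3 + (58088 - 2265366) = -3 - 2207278 = -2207281)
sqrt(v + j) = sqrt(3065126 - 2207281) = sqrt(857845)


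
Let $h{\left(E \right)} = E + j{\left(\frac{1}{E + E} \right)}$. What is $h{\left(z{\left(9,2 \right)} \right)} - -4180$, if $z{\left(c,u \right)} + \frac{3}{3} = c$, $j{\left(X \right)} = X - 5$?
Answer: $\frac{66929}{16} \approx 4183.1$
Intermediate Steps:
$j{\left(X \right)} = -5 + X$ ($j{\left(X \right)} = X - 5 = -5 + X$)
$z{\left(c,u \right)} = -1 + c$
$h{\left(E \right)} = -5 + E + \frac{1}{2 E}$ ($h{\left(E \right)} = E - \left(5 - \frac{1}{E + E}\right) = E - \left(5 - \frac{1}{2 E}\right) = -5 + E + \frac{1}{2 E}$)
$h{\left(z{\left(9,2 \right)} \right)} - -4180 = \left(-5 + \left(-1 + 9\right) + \frac{1}{2 \left(-1 + 9\right)}\right) - -4180 = \left(-5 + 8 + \frac{1}{2 \cdot 8}\right) + 4180 = \left(-5 + 8 + \frac{1}{2} \cdot \frac{1}{8}\right) + 4180 = \left(-5 + 8 + \frac{1}{16}\right) + 4180 = \frac{49}{16} + 4180 = \frac{66929}{16}$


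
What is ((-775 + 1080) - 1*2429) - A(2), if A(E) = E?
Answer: -2126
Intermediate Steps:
((-775 + 1080) - 1*2429) - A(2) = ((-775 + 1080) - 1*2429) - 1*2 = (305 - 2429) - 2 = -2124 - 2 = -2126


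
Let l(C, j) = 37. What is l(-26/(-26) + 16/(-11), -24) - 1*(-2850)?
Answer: 2887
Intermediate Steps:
l(-26/(-26) + 16/(-11), -24) - 1*(-2850) = 37 - 1*(-2850) = 37 + 2850 = 2887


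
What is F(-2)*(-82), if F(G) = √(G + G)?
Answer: -164*I ≈ -164.0*I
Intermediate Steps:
F(G) = √2*√G (F(G) = √(2*G) = √2*√G)
F(-2)*(-82) = (√2*√(-2))*(-82) = (√2*(I*√2))*(-82) = (2*I)*(-82) = -164*I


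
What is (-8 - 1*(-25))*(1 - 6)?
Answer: -85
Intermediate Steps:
(-8 - 1*(-25))*(1 - 6) = (-8 + 25)*(-5) = 17*(-5) = -85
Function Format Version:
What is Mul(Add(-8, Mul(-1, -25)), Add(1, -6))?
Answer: -85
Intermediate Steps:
Mul(Add(-8, Mul(-1, -25)), Add(1, -6)) = Mul(Add(-8, 25), -5) = Mul(17, -5) = -85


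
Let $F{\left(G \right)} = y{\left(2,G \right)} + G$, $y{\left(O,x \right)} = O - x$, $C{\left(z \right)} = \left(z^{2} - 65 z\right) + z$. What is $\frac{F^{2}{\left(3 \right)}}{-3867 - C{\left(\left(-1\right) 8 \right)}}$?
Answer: $- \frac{4}{4443} \approx -0.00090029$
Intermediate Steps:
$C{\left(z \right)} = z^{2} - 64 z$
$F{\left(G \right)} = 2$ ($F{\left(G \right)} = \left(2 - G\right) + G = 2$)
$\frac{F^{2}{\left(3 \right)}}{-3867 - C{\left(\left(-1\right) 8 \right)}} = \frac{2^{2}}{-3867 - \left(-1\right) 8 \left(-64 - 8\right)} = \frac{4}{-3867 - - 8 \left(-64 - 8\right)} = \frac{4}{-3867 - \left(-8\right) \left(-72\right)} = \frac{4}{-3867 - 576} = \frac{4}{-4443} = 4 \left(- \frac{1}{4443}\right) = - \frac{4}{4443}$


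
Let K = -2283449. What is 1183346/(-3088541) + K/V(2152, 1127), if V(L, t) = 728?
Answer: -1007626761971/321208264 ≈ -3137.0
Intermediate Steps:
1183346/(-3088541) + K/V(2152, 1127) = 1183346/(-3088541) - 2283449/728 = 1183346*(-1/3088541) - 2283449*1/728 = -1183346/3088541 - 326207/104 = -1007626761971/321208264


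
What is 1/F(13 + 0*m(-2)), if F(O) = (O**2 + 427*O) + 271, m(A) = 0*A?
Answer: 1/5991 ≈ 0.00016692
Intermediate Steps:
m(A) = 0
F(O) = 271 + O**2 + 427*O
1/F(13 + 0*m(-2)) = 1/(271 + (13 + 0*0)**2 + 427*(13 + 0*0)) = 1/(271 + (13 + 0)**2 + 427*(13 + 0)) = 1/(271 + 13**2 + 427*13) = 1/(271 + 169 + 5551) = 1/5991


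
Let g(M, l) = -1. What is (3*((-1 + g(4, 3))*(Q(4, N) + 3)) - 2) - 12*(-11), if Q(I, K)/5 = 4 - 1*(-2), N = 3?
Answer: -68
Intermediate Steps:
Q(I, K) = 30 (Q(I, K) = 5*(4 - 1*(-2)) = 5*(4 + 2) = 5*6 = 30)
(3*((-1 + g(4, 3))*(Q(4, N) + 3)) - 2) - 12*(-11) = (3*((-1 - 1)*(30 + 3)) - 2) - 12*(-11) = (3*(-2*33) - 2) + 132 = (3*(-66) - 2) + 132 = (-198 - 2) + 132 = -200 + 132 = -68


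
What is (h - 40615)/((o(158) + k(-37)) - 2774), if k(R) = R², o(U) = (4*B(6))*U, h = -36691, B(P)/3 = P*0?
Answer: 77306/1405 ≈ 55.022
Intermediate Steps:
B(P) = 0 (B(P) = 3*(P*0) = 3*0 = 0)
o(U) = 0 (o(U) = (4*0)*U = 0*U = 0)
(h - 40615)/((o(158) + k(-37)) - 2774) = (-36691 - 40615)/((0 + (-37)²) - 2774) = -77306/((0 + 1369) - 2774) = -77306/(1369 - 2774) = -77306/(-1405) = -77306*(-1/1405) = 77306/1405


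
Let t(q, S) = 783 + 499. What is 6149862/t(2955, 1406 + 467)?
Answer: 3074931/641 ≈ 4797.1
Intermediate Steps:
t(q, S) = 1282
6149862/t(2955, 1406 + 467) = 6149862/1282 = 6149862*(1/1282) = 3074931/641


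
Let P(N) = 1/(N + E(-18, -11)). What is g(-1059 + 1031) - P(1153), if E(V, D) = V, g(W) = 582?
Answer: 660569/1135 ≈ 582.00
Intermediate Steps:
P(N) = 1/(-18 + N) (P(N) = 1/(N - 18) = 1/(-18 + N))
g(-1059 + 1031) - P(1153) = 582 - 1/(-18 + 1153) = 582 - 1/1135 = 660569/1135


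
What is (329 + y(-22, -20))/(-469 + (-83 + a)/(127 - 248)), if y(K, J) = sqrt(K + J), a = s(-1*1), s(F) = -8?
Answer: -5687/8094 - 121*I*sqrt(42)/56658 ≈ -0.70262 - 0.01384*I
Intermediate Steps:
a = -8
y(K, J) = sqrt(J + K)
(329 + y(-22, -20))/(-469 + (-83 + a)/(127 - 248)) = (329 + sqrt(-20 - 22))/(-469 + (-83 - 8)/(127 - 248)) = (329 + sqrt(-42))/(-469 - 91/(-121)) = (329 + I*sqrt(42))/(-469 - 91*(-1/121)) = (329 + I*sqrt(42))/(-469 + 91/121) = (329 + I*sqrt(42))/(-56658/121) = (329 + I*sqrt(42))*(-121/56658) = -5687/8094 - 121*I*sqrt(42)/56658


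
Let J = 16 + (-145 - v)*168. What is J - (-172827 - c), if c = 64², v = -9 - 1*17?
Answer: 156947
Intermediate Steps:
v = -26 (v = -9 - 17 = -26)
c = 4096
J = -19976 (J = 16 + (-145 - 1*(-26))*168 = 16 + (-145 + 26)*168 = 16 - 119*168 = 16 - 19992 = -19976)
J - (-172827 - c) = -19976 - (-172827 - 1*4096) = -19976 - (-172827 - 4096) = -19976 - 1*(-176923) = -19976 + 176923 = 156947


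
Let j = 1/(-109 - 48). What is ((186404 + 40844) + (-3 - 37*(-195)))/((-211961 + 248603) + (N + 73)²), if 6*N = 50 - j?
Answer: 23116818160/4264995153 ≈ 5.4201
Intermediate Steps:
j = -1/157 (j = 1/(-157) = -1/157 ≈ -0.0063694)
N = 2617/314 (N = (50 - 1*(-1/157))/6 = (50 + 1/157)/6 = (⅙)*(7851/157) = 2617/314 ≈ 8.3344)
((186404 + 40844) + (-3 - 37*(-195)))/((-211961 + 248603) + (N + 73)²) = ((186404 + 40844) + (-3 - 37*(-195)))/((-211961 + 248603) + (2617/314 + 73)²) = (227248 + (-3 + 7215))/(36642 + (25539/314)²) = (227248 + 7212)/(36642 + 652240521/98596) = 234460/(4264995153/98596) = 234460*(98596/4264995153) = 23116818160/4264995153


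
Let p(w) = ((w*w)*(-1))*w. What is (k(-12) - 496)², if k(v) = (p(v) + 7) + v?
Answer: 1505529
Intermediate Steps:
p(w) = -w³ (p(w) = (w²*(-1))*w = (-w²)*w = -w³)
k(v) = 7 + v - v³ (k(v) = (-v³ + 7) + v = (7 - v³) + v = 7 + v - v³)
(k(-12) - 496)² = ((7 - 12 - 1*(-12)³) - 496)² = ((7 - 12 - 1*(-1728)) - 496)² = ((7 - 12 + 1728) - 496)² = (1723 - 496)² = 1227² = 1505529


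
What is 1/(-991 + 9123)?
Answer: 1/8132 ≈ 0.00012297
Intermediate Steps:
1/(-991 + 9123) = 1/8132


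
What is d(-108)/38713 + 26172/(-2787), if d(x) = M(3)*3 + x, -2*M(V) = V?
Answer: -675673449/71928754 ≈ -9.3936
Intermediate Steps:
M(V) = -V/2
d(x) = -9/2 + x (d(x) = -1/2*3*3 + x = -3/2*3 + x = -9/2 + x)
d(-108)/38713 + 26172/(-2787) = (-9/2 - 108)/38713 + 26172/(-2787) = -225/2*1/38713 + 26172*(-1/2787) = -225/77426 - 8724/929 = -675673449/71928754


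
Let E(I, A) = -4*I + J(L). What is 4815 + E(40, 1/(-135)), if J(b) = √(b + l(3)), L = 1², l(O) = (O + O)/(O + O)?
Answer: 4655 + √2 ≈ 4656.4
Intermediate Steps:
l(O) = 1 (l(O) = (2*O)/((2*O)) = (2*O)*(1/(2*O)) = 1)
L = 1
J(b) = √(1 + b) (J(b) = √(b + 1) = √(1 + b))
E(I, A) = √2 - 4*I (E(I, A) = -4*I + √(1 + 1) = -4*I + √2 = √2 - 4*I)
4815 + E(40, 1/(-135)) = 4815 + (√2 - 4*40) = 4815 + (√2 - 160) = 4815 + (-160 + √2) = 4655 + √2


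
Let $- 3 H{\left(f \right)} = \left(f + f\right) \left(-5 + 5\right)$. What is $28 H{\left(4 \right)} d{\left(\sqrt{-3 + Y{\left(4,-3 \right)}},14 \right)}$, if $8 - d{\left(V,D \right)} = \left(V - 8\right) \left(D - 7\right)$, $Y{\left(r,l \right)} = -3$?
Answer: $0$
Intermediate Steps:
$d{\left(V,D \right)} = 8 - \left(-8 + V\right) \left(-7 + D\right)$ ($d{\left(V,D \right)} = 8 - \left(V - 8\right) \left(D - 7\right) = 8 - \left(-8 + V\right) \left(-7 + D\right)$)
$H{\left(f \right)} = 0$ ($H{\left(f \right)} = - \frac{\left(f + f\right) \left(-5 + 5\right)}{3} = - \frac{2 f 0}{3} = \left(- \frac{1}{3}\right) 0 = 0$)
$28 H{\left(4 \right)} d{\left(\sqrt{-3 + Y{\left(4,-3 \right)}},14 \right)} = 28 \cdot 0 \left(-48 + 7 \sqrt{-3 - 3} + 8 \cdot 14 - 14 \sqrt{-3 - 3}\right) = 0 \left(-48 + 7 \sqrt{-6} + 112 - 14 \sqrt{-6}\right) = 0 \left(-48 + 7 i \sqrt{6} + 112 - 14 i \sqrt{6}\right) = 0 \left(64 - 7 i \sqrt{6}\right) = 0$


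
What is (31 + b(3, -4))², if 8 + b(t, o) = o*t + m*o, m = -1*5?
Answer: 961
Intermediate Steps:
m = -5
b(t, o) = -8 - 5*o + o*t (b(t, o) = -8 + (o*t - 5*o) = -8 + (-5*o + o*t) = -8 - 5*o + o*t)
(31 + b(3, -4))² = (31 + (-8 - 5*(-4) - 4*3))² = (31 + (-8 + 20 - 12))² = (31 + 0)² = 31² = 961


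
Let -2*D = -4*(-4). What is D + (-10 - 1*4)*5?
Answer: -78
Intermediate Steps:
D = -8 (D = -(-2)*(-4) = -1/2*16 = -8)
D + (-10 - 1*4)*5 = -8 + (-10 - 1*4)*5 = -8 + (-10 - 4)*5 = -8 - 14*5 = -8 - 70 = -78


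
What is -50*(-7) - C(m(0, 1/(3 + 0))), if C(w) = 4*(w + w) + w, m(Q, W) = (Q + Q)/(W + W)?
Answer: 350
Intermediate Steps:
m(Q, W) = Q/W (m(Q, W) = (2*Q)/((2*W)) = (2*Q)*(1/(2*W)) = Q/W)
C(w) = 9*w (C(w) = 4*(2*w) + w = 8*w + w = 9*w)
-50*(-7) - C(m(0, 1/(3 + 0))) = -50*(-7) - 9*0/(1/(3 + 0)) = 350 - 9*0/(1/3) = 350 - 9*0*3 = 350 - 9*0 = 350 - 1*0 = 350 + 0 = 350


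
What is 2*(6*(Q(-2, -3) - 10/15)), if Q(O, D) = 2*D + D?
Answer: -116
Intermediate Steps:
Q(O, D) = 3*D
2*(6*(Q(-2, -3) - 10/15)) = 2*(6*(3*(-3) - 10/15)) = 2*(6*(-9 - 10*1/15)) = 2*(6*(-9 - ⅔)) = 2*(6*(-29/3)) = 2*(-58) = -116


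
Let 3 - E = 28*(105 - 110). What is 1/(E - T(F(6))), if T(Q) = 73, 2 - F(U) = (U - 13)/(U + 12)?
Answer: 1/70 ≈ 0.014286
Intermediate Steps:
F(U) = 2 - (-13 + U)/(12 + U) (F(U) = 2 - (U - 13)/(U + 12) = 2 - (-13 + U)/(12 + U))
E = 143 (E = 3 - 28*(105 - 110) = 3 - 28*(-5) = 3 - 1*(-140) = 3 + 140 = 143)
1/(E - T(F(6))) = 1/(143 - 1*73) = 1/(143 - 73) = 1/70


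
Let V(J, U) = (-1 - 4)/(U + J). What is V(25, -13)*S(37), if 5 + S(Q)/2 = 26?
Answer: -35/2 ≈ -17.500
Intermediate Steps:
V(J, U) = -5/(J + U)
S(Q) = 42 (S(Q) = -10 + 2*26 = -10 + 52 = 42)
V(25, -13)*S(37) = -5/(25 - 13)*42 = -5/12*42 = -35/2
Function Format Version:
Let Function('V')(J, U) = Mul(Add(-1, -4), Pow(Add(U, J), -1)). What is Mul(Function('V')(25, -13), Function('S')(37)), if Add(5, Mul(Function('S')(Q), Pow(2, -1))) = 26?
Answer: Rational(-35, 2) ≈ -17.500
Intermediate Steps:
Function('V')(J, U) = Mul(-5, Pow(Add(J, U), -1))
Function('S')(Q) = 42 (Function('S')(Q) = Add(-10, Mul(2, 26)) = Add(-10, 52) = 42)
Mul(Function('V')(25, -13), Function('S')(37)) = Mul(Mul(-5, Pow(Add(25, -13), -1)), 42) = Mul(Mul(-5, Pow(12, -1)), 42) = Mul(Mul(-5, Rational(1, 12)), 42) = Mul(Rational(-5, 12), 42) = Rational(-35, 2)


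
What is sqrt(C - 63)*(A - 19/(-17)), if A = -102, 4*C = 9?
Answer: -15435*I*sqrt(3)/34 ≈ -786.3*I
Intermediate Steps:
C = 9/4 (C = (1/4)*9 = 9/4 ≈ 2.2500)
sqrt(C - 63)*(A - 19/(-17)) = sqrt(9/4 - 63)*(-102 - 19/(-17)) = sqrt(-243/4)*(-102 - 19*(-1/17)) = (9*I*sqrt(3)/2)*(-102 + 19/17) = (9*I*sqrt(3)/2)*(-1715/17) = -15435*I*sqrt(3)/34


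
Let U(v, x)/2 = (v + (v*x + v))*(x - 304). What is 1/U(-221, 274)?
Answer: 1/3659760 ≈ 2.7324e-7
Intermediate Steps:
U(v, x) = 2*(-304 + x)*(2*v + v*x) (U(v, x) = 2*((v + (v*x + v))*(x - 304)) = 2*((v + (v + v*x))*(-304 + x)) = 2*((2*v + v*x)*(-304 + x)) = 2*((-304 + x)*(2*v + v*x)) = 2*(-304 + x)*(2*v + v*x))
1/U(-221, 274) = 1/(2*(-221)*(-608 + 274² - 302*274)) = 1/(2*(-221)*(-608 + 75076 - 82748)) = 1/(2*(-221)*(-8280)) = 1/3659760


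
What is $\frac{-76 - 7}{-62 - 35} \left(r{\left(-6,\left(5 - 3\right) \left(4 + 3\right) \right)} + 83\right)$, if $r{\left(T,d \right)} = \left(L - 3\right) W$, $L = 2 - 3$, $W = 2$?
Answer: $\frac{6225}{97} \approx 64.175$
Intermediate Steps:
$L = -1$ ($L = 2 - 3 = -1$)
$r{\left(T,d \right)} = -8$ ($r{\left(T,d \right)} = \left(-1 - 3\right) 2 = \left(-4\right) 2 = -8$)
$\frac{-76 - 7}{-62 - 35} \left(r{\left(-6,\left(5 - 3\right) \left(4 + 3\right) \right)} + 83\right) = \frac{-76 - 7}{-62 - 35} \left(-8 + 83\right) = - \frac{83}{-97} \cdot 75 = \left(-83\right) \left(- \frac{1}{97}\right) 75 = \frac{83}{97} \cdot 75 = \frac{6225}{97}$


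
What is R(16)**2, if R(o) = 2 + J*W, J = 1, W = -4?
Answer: 4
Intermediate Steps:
R(o) = -2 (R(o) = 2 + 1*(-4) = 2 - 4 = -2)
R(16)**2 = (-2)**2 = 4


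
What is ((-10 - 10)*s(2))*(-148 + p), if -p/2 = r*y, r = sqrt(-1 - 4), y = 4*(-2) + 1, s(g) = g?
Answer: 5920 - 560*I*sqrt(5) ≈ 5920.0 - 1252.2*I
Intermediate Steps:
y = -7 (y = -8 + 1 = -7)
r = I*sqrt(5) (r = sqrt(-5) = I*sqrt(5) ≈ 2.2361*I)
p = 14*I*sqrt(5) (p = -2*I*sqrt(5)*(-7) = -(-14)*I*sqrt(5) = 14*I*sqrt(5) ≈ 31.305*I)
((-10 - 10)*s(2))*(-148 + p) = ((-10 - 10)*2)*(-148 + 14*I*sqrt(5)) = (-20*2)*(-148 + 14*I*sqrt(5)) = -40*(-148 + 14*I*sqrt(5)) = 5920 - 560*I*sqrt(5)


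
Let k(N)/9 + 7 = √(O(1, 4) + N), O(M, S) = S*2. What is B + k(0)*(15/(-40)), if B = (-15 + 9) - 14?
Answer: 29/8 - 27*√2/4 ≈ -5.9209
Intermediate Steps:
O(M, S) = 2*S
B = -20 (B = -6 - 14 = -20)
k(N) = -63 + 9*√(8 + N) (k(N) = -63 + 9*√(2*4 + N) = -63 + 9*√(8 + N))
B + k(0)*(15/(-40)) = -20 + (-63 + 9*√(8 + 0))*(15/(-40)) = -20 + (-63 + 9*√8)*(15*(-1/40)) = -20 + (-63 + 9*(2*√2))*(-3/8) = -20 + (-63 + 18*√2)*(-3/8) = -20 + (189/8 - 27*√2/4) = 29/8 - 27*√2/4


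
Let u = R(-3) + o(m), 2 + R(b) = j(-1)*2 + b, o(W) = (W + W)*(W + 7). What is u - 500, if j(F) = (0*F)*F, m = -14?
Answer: -309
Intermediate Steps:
j(F) = 0 (j(F) = 0*F = 0)
o(W) = 2*W*(7 + W) (o(W) = (2*W)*(7 + W) = 2*W*(7 + W))
R(b) = -2 + b (R(b) = -2 + (0*2 + b) = -2 + (0 + b) = -2 + b)
u = 191 (u = (-2 - 3) + 2*(-14)*(7 - 14) = -5 + 2*(-14)*(-7) = -5 + 196 = 191)
u - 500 = 191 - 500 = -309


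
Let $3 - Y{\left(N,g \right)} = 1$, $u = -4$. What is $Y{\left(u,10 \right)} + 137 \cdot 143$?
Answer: $19593$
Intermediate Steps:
$Y{\left(N,g \right)} = 2$ ($Y{\left(N,g \right)} = 3 - 1 = 2$)
$Y{\left(u,10 \right)} + 137 \cdot 143 = 2 + 137 \cdot 143 = 2 + 19591 = 19593$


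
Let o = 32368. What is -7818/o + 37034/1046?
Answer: 297634721/8464232 ≈ 35.164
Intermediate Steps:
-7818/o + 37034/1046 = -7818/32368 + 37034/1046 = -7818*1/32368 + 37034*(1/1046) = -3909/16184 + 18517/523 = 297634721/8464232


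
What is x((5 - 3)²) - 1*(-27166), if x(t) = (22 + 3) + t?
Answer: 27195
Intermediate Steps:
x(t) = 25 + t
x((5 - 3)²) - 1*(-27166) = (25 + (5 - 3)²) - 1*(-27166) = (25 + 2²) + 27166 = (25 + 4) + 27166 = 29 + 27166 = 27195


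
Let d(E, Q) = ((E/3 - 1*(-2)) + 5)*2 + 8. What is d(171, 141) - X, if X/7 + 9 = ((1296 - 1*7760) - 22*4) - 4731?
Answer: 79180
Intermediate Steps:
d(E, Q) = 22 + 2*E/3 (d(E, Q) = ((E*(⅓) + 2) + 5)*2 + 8 = ((E/3 + 2) + 5)*2 + 8 = ((2 + E/3) + 5)*2 + 8 = (7 + E/3)*2 + 8 = (14 + 2*E/3) + 8 = 22 + 2*E/3)
X = -79044 (X = -63 + 7*(((1296 - 1*7760) - 22*4) - 4731) = -63 + 7*(((1296 - 7760) - 88) - 4731) = -63 + 7*((-6464 - 88) - 4731) = -63 + 7*(-6552 - 4731) = -63 + 7*(-11283) = -63 - 78981 = -79044)
d(171, 141) - X = (22 + (⅔)*171) - 1*(-79044) = (22 + 114) + 79044 = 136 + 79044 = 79180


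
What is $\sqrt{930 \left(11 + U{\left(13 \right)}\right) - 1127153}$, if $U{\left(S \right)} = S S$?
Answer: $i \sqrt{959753} \approx 979.67 i$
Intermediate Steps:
$U{\left(S \right)} = S^{2}$
$\sqrt{930 \left(11 + U{\left(13 \right)}\right) - 1127153} = \sqrt{930 \left(11 + 13^{2}\right) - 1127153} = \sqrt{930 \left(11 + 169\right) - 1127153} = \sqrt{930 \cdot 180 - 1127153} = \sqrt{167400 - 1127153} = \sqrt{-959753} = i \sqrt{959753}$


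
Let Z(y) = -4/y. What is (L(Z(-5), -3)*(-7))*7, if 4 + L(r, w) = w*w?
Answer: -245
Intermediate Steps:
L(r, w) = -4 + w² (L(r, w) = -4 + w*w = -4 + w²)
(L(Z(-5), -3)*(-7))*7 = ((-4 + (-3)²)*(-7))*7 = ((-4 + 9)*(-7))*7 = (5*(-7))*7 = -35*7 = -245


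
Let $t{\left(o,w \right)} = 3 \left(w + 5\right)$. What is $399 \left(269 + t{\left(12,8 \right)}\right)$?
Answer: $122892$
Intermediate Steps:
$t{\left(o,w \right)} = 15 + 3 w$ ($t{\left(o,w \right)} = 3 \left(5 + w\right) = 15 + 3 w$)
$399 \left(269 + t{\left(12,8 \right)}\right) = 399 \left(269 + \left(15 + 3 \cdot 8\right)\right) = 399 \left(269 + \left(15 + 24\right)\right) = 399 \left(269 + 39\right) = 399 \cdot 308 = 122892$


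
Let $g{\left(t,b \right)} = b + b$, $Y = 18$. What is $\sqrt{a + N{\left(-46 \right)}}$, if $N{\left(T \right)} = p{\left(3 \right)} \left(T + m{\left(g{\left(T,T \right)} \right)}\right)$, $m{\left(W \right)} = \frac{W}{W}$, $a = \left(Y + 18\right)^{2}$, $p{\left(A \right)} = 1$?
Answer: $3 \sqrt{139} \approx 35.37$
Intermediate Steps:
$a = 1296$ ($a = \left(18 + 18\right)^{2} = 36^{2} = 1296$)
$g{\left(t,b \right)} = 2 b$
$m{\left(W \right)} = 1$
$N{\left(T \right)} = 1 + T$ ($N{\left(T \right)} = 1 \left(T + 1\right) = 1 \left(1 + T\right) = 1 + T$)
$\sqrt{a + N{\left(-46 \right)}} = \sqrt{1296 + \left(1 - 46\right)} = \sqrt{1296 - 45} = \sqrt{1251} = 3 \sqrt{139}$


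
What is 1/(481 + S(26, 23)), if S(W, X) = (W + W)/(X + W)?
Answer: 49/23621 ≈ 0.0020744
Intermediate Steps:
S(W, X) = 2*W/(W + X) (S(W, X) = (2*W)/(W + X) = 2*W/(W + X))
1/(481 + S(26, 23)) = 1/(481 + 2*26/(26 + 23)) = 1/(481 + 2*26/49) = 1/(481 + 2*26*(1/49)) = 1/(481 + 52/49) = 1/(23621/49) = 49/23621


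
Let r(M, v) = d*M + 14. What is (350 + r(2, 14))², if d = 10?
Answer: 147456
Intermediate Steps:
r(M, v) = 14 + 10*M (r(M, v) = 10*M + 14 = 14 + 10*M)
(350 + r(2, 14))² = (350 + (14 + 10*2))² = (350 + (14 + 20))² = (350 + 34)² = 384² = 147456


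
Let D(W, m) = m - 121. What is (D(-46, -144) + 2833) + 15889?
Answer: 18457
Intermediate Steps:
D(W, m) = -121 + m
(D(-46, -144) + 2833) + 15889 = ((-121 - 144) + 2833) + 15889 = (-265 + 2833) + 15889 = 2568 + 15889 = 18457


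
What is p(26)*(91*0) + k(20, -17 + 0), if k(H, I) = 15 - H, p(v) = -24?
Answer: -5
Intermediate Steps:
p(26)*(91*0) + k(20, -17 + 0) = -2184*0 + (15 - 1*20) = -24*0 + (15 - 20) = 0 - 5 = -5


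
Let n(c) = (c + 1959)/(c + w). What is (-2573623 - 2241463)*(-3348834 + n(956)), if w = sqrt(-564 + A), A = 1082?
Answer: 669490097577087136/41519 + 637998895*sqrt(518)/41519 ≈ 1.6125e+13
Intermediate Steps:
w = sqrt(518) (w = sqrt(-564 + 1082) = sqrt(518) ≈ 22.760)
n(c) = (1959 + c)/(c + sqrt(518)) (n(c) = (c + 1959)/(c + sqrt(518)) = (1959 + c)/(c + sqrt(518)))
(-2573623 - 2241463)*(-3348834 + n(956)) = (-2573623 - 2241463)*(-3348834 + (1959 + 956)/(956 + sqrt(518))) = -4815086*(-3348834 + 2915/(956 + sqrt(518))) = 16124923709724 - 14035975690/(956 + sqrt(518))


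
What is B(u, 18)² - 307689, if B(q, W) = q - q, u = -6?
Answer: -307689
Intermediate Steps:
B(q, W) = 0
B(u, 18)² - 307689 = 0² - 307689 = 0 - 307689 = -307689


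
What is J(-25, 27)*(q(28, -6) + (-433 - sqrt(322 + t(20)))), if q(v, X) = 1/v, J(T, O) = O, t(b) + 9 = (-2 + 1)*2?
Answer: -327321/28 - 27*sqrt(311) ≈ -12166.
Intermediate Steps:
t(b) = -11 (t(b) = -9 + (-2 + 1)*2 = -9 - 1*2 = -9 - 2 = -11)
J(-25, 27)*(q(28, -6) + (-433 - sqrt(322 + t(20)))) = 27*(1/28 + (-433 - sqrt(322 - 11))) = 27*(1/28 + (-433 - sqrt(311))) = 27*(-12123/28 - sqrt(311)) = -327321/28 - 27*sqrt(311)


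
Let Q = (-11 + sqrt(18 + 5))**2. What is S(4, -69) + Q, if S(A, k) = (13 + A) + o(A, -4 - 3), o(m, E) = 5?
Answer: 166 - 22*sqrt(23) ≈ 60.492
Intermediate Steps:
S(A, k) = 18 + A (S(A, k) = (13 + A) + 5 = 18 + A)
Q = (-11 + sqrt(23))**2 ≈ 38.492
S(4, -69) + Q = (18 + 4) + (11 - sqrt(23))**2 = 22 + (11 - sqrt(23))**2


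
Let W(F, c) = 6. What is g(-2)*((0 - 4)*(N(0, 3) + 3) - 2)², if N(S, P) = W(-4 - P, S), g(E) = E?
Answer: -2888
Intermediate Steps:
N(S, P) = 6
g(-2)*((0 - 4)*(N(0, 3) + 3) - 2)² = -2*((0 - 4)*(6 + 3) - 2)² = -2*(-4*9 - 2)² = -2*(-36 - 2)² = -2*(-38)² = -2*1444 = -2888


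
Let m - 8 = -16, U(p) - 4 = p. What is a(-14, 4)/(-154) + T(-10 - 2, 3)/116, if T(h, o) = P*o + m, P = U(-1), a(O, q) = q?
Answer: -155/8932 ≈ -0.017353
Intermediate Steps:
U(p) = 4 + p
m = -8 (m = 8 - 16 = -8)
P = 3 (P = 4 - 1 = 3)
T(h, o) = -8 + 3*o (T(h, o) = 3*o - 8 = -8 + 3*o)
a(-14, 4)/(-154) + T(-10 - 2, 3)/116 = 4/(-154) + (-8 + 3*3)/116 = 4*(-1/154) + (-8 + 9)*(1/116) = -2/77 + 1*(1/116) = -2/77 + 1/116 = -155/8932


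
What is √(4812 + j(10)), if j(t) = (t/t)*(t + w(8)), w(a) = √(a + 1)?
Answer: 5*√193 ≈ 69.462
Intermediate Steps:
w(a) = √(1 + a)
j(t) = 3 + t (j(t) = (t/t)*(t + √(1 + 8)) = 1*(t + √9) = 1*(t + 3) = 1*(3 + t) = 3 + t)
√(4812 + j(10)) = √(4812 + (3 + 10)) = √(4812 + 13) = √4825 = 5*√193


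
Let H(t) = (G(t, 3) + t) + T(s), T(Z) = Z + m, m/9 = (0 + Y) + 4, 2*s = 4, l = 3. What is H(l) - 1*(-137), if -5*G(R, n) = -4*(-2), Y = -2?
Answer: 792/5 ≈ 158.40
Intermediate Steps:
G(R, n) = -8/5 (G(R, n) = -(-4)*(-2)/5 = -⅕*8 = -8/5)
s = 2 (s = (½)*4 = 2)
m = 18 (m = 9*((0 - 2) + 4) = 9*(-2 + 4) = 9*2 = 18)
T(Z) = 18 + Z (T(Z) = Z + 18 = 18 + Z)
H(t) = 92/5 + t (H(t) = (-8/5 + t) + (18 + 2) = (-8/5 + t) + 20 = 92/5 + t)
H(l) - 1*(-137) = (92/5 + 3) - 1*(-137) = 107/5 + 137 = 792/5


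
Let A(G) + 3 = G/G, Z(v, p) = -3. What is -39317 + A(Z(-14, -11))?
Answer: -39319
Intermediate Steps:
A(G) = -2 (A(G) = -3 + G/G = -3 + 1 = -2)
-39317 + A(Z(-14, -11)) = -39317 - 2 = -39319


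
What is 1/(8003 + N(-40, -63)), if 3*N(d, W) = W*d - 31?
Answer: 3/26498 ≈ 0.00011322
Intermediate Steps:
N(d, W) = -31/3 + W*d/3 (N(d, W) = (W*d - 31)/3 = (-31 + W*d)/3 = -31/3 + W*d/3)
1/(8003 + N(-40, -63)) = 1/(8003 + (-31/3 + (⅓)*(-63)*(-40))) = 1/(8003 + (-31/3 + 840)) = 1/(8003 + 2489/3) = 1/(26498/3) = 3/26498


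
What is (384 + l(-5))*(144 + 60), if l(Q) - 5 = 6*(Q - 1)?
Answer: 72012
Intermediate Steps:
l(Q) = -1 + 6*Q (l(Q) = 5 + 6*(Q - 1) = 5 + 6*(-1 + Q) = 5 + (-6 + 6*Q) = -1 + 6*Q)
(384 + l(-5))*(144 + 60) = (384 + (-1 + 6*(-5)))*(144 + 60) = (384 + (-1 - 30))*204 = (384 - 31)*204 = 353*204 = 72012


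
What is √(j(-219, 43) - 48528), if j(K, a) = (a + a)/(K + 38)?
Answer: I*√1589841374/181 ≈ 220.29*I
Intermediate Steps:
j(K, a) = 2*a/(38 + K) (j(K, a) = (2*a)/(38 + K) = 2*a/(38 + K))
√(j(-219, 43) - 48528) = √(2*43/(38 - 219) - 48528) = √(2*43/(-181) - 48528) = √(2*43*(-1/181) - 48528) = √(-86/181 - 48528) = √(-8783654/181) = I*√1589841374/181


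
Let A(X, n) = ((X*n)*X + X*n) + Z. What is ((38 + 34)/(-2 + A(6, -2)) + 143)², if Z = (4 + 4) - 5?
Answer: 139169209/6889 ≈ 20202.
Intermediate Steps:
Z = 3 (Z = 8 - 5 = 3)
A(X, n) = 3 + X*n + n*X² (A(X, n) = ((X*n)*X + X*n) + 3 = (n*X² + X*n) + 3 = (X*n + n*X²) + 3 = 3 + X*n + n*X²)
((38 + 34)/(-2 + A(6, -2)) + 143)² = ((38 + 34)/(-2 + (3 + 6*(-2) - 2*6²)) + 143)² = (72/(-2 + (3 - 12 - 2*36)) + 143)² = (72/(-2 + (3 - 12 - 72)) + 143)² = (72/(-2 - 81) + 143)² = (72/(-83) + 143)² = (72*(-1/83) + 143)² = (-72/83 + 143)² = (11797/83)² = 139169209/6889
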